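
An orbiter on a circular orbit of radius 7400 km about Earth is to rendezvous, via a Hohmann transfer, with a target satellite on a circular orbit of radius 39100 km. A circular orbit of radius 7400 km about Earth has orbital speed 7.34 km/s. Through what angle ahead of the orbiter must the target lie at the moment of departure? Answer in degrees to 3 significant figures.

From the circular-orbit relation v² = μ/r at r = 7400 km: μ = v²r = (7.34)² × 7400 = 3.98679×10^5 km³/s².
Transfer-ellipse semi-major axis a_t = (r₁ + r₂)/2 = (7400 + 39100)/2 = 23250 km.
Transfer time t = π√(a_t³/μ) = 17639 s.
The target's mean motion on its circular orbit is ω₂ = √(μ/r₂³) = 8.1667×10^-5 rad/s.
Angle swept by the target during transfer: ω₂·t = 1.44052 rad = 82.54°.
The orbiter traverses 180° on the transfer ellipse, so the target must lead by 180° − 82.54° = 97.5°.

φ = 97.5°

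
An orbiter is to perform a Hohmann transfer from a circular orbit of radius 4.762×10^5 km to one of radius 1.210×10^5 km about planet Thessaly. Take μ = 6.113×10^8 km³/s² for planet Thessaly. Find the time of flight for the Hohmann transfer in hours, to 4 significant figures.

t = 5.759 hours

Semi-major axis of the transfer orbit: a_t = (4.762×10^5 + 1.210×10^5)/2 = 2.986×10^5 km.
Half the transfer-orbit period gives t = π√(a_t³/μ) = 20733 s.
Converting: 20733 s ÷ 3600 s/hour = 5.759 hours.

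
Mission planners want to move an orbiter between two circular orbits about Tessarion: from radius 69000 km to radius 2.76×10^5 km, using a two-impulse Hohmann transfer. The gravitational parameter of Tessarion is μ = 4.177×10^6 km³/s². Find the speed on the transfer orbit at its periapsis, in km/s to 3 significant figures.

v = 9.84 km/s

Semi-major axis of the transfer orbit: a_t = (69000 + 2.760×10^5)/2 = 1.725×10^5 km.
At periapsis, r = 69000 km.
From the vis-viva equation, v = √[μ(2/r − 1/a_t)] = 9.842 km/s.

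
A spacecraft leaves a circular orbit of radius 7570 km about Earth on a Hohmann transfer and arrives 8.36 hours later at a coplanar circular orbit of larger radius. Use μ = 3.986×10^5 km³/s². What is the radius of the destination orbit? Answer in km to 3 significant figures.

Transfer time t = 8.36 hours = 30096 s, and t = π√(a_t³/μ).
So a_t = (μ t²/π²)^(1/3) = (3.986×10^5 × (30096)² / π²)^(1/3) = 33196 km.
Since a_t = (r₁ + r₂)/2, r₂ = 2a_t − r₁ = 2×33196 − 7570 = 58822 km.

r₂ = 58800 km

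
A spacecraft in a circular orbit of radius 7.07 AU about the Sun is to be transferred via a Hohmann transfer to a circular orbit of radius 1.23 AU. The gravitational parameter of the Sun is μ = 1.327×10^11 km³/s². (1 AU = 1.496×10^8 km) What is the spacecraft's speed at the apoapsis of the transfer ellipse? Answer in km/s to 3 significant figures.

In km: r₁ = 7.07 × 1.496×10^8 = 1.057672×10^9 km; r₂ = 1.23 × 1.496×10^8 = 1.84008×10^8 km.
Transfer-ellipse semi-major axis a_t = (r₁ + r₂)/2 = (1.057672×10^9 + 1.84008×10^8)/2 = 6.2084×10^8 km.
At apoapsis, r = 1.057672×10^9 km.
From the vis-viva equation, v = √[μ(2/r − 1/a_t)] = 6.098 km/s.

v = 6.10 km/s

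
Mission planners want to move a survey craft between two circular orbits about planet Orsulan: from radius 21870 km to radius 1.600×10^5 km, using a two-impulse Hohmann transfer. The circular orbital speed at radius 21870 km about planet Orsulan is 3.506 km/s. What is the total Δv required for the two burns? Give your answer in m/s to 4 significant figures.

From the circular-orbit relation v² = μ/r at r = 21870 km: μ = v²r = (3.506)² × 21870 = 2.68827×10^5 km³/s².
The Hohmann ellipse has a_t = (r₁ + r₂)/2 = 90935 km.
Circular speed at r₁: v₁ = √(μ/r₁) = √(2.68827×10^5/21870) = 3.5060 km/s.
Transfer-orbit speed at r₁ (vis-viva): v_p = √[μ(2/r₁ − 1/a_t)] = 4.6506 km/s.
First burn Δv₁ = |v_p − v₁| = 1.1446 km/s.
Circular speed at r₂: v₂ = √(μ/r₂) = 1.296213 km/s.
Transfer-orbit speed at r₂: v_a = √[μ(2/r₂ − 1/a_t)] = 0.6356751 km/s.
Second burn Δv₂ = |v₂ − v_a| = 0.66054 km/s.
Total Δv = Δv₁ + Δv₂ = 1.805 km/s.

Δv = 1805 m/s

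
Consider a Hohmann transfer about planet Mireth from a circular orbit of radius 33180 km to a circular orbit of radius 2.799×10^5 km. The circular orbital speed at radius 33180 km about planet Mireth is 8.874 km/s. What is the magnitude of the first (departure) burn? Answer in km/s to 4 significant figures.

From the circular-orbit relation v² = μ/r at r = 33180 km: μ = v²r = (8.874)² × 33180 = 2.61285×10^6 km³/s².
Semi-major axis of the transfer orbit: a_t = (33180 + 2.799×10^5)/2 = 1.5654×10^5 km.
Circular speed at r = 33180 km: v_c = √(μ/r) = 8.8740 km/s.
Vis-viva on the transfer ellipse at r = 33180 km gives v_t = √[μ(2/r − 1/a_t)] = 11.866 km/s.
Δv₁ = |v_t − v_c| = |11.866 − 8.8740| = 2.992 km/s.

Δv₁ = 2.992 km/s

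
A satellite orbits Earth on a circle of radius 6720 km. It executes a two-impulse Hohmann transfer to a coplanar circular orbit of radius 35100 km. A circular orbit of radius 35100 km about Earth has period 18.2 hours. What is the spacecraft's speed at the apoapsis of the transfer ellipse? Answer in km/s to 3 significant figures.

From Kepler's third law T² = 4π²r³/μ at r = 35100 km, T = 18.2 hours = 18.2 × 3600 s = 65520 s: μ = 4π²r³/T² = 3.97680×10^5 km³/s².
Transfer-ellipse semi-major axis a_t = (r₁ + r₂)/2 = (6720 + 35100)/2 = 20910 km.
At apoapsis, r = 35100 km.
Vis-viva: v = √[μ(2/r − 1/a_t)] = √[3.97680×10^5 × (2/35100 − 1/20910)] = 1.908 km/s.

v = 1.91 km/s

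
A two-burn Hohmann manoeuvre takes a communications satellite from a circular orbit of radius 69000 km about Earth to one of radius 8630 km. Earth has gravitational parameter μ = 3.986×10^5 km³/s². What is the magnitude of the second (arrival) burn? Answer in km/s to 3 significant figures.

Semi-major axis of the transfer orbit: a_t = (69000 + 8630)/2 = 38815 km.
On the circular orbit at r = 8630 km, v_c = √(μ/r) = 6.796 km/s.
Transfer-orbit speed at the same r (vis-viva, a = a_t): v_t = √[μ(2/r − 1/a_t)] = 9.061 km/s.
Δv₂ = |v_t − v_c| = |9.061 − 6.796| = 2.265 km/s.

Δv₂ = 2.27 km/s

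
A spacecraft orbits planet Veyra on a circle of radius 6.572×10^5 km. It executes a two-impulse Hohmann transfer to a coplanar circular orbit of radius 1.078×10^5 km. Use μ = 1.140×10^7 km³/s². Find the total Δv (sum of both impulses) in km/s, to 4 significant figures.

Δv = 5.150 km/s

The Hohmann ellipse has a_t = (r₁ + r₂)/2 = 3.825×10^5 km.
Circular speed at r₁: v₁ = √(μ/r₁) = √(1.140×10^7/6.572×10^5) = 4.165 km/s.
Transfer-orbit speed at r₁ (vis-viva): v_a = √[μ(2/r₁ − 1/a_t)] = 2.211 km/s.
First burn Δv₁ = |v_a − v₁| = 1.954 km/s.
At r₂, v₂ = √(μ/r₂) = 10.284 km/s.
Transfer-orbit speed at r₂: v_p = √[μ(2/r₂ − 1/a_t)] = 13.480 km/s.
Second burn Δv₂ = |v₂ − v_p| = 3.196 km/s.
Total Δv = Δv₁ + Δv₂ = 5.150 km/s.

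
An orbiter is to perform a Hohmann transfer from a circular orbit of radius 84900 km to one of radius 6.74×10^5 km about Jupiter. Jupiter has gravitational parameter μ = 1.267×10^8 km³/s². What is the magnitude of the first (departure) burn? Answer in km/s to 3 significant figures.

Δv₁ = 12.9 km/s

The Hohmann ellipse has a_t = (r₁ + r₂)/2 = 3.7945×10^5 km.
Circular speed at r = 84900 km: v_c = √(μ/r) = 38.6309 km/s.
Vis-viva on the transfer ellipse at r = 84900 km gives v_t = √[μ(2/r − 1/a_t)] = 51.4858 km/s.
Δv₁ = |v_t − v_c| = |51.4858 − 38.6309| = 12.85 km/s.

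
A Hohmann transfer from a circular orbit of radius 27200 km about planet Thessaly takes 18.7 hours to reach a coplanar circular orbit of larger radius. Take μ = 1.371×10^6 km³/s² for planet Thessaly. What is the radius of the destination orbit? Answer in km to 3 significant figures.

r₂ = 1.44×10^5 km

Transfer time t = 18.7 hours = 67320 s, and t = π√(a_t³/μ).
So a_t = (μ t²/π²)^(1/3) = (1.371×10^6 × (67320)² / π²)^(1/3) = 85705 km.
Since a_t = (r₁ + r₂)/2, r₂ = 2a_t − r₁ = 2×85705 − 27200 = 1.4421×10^5 km.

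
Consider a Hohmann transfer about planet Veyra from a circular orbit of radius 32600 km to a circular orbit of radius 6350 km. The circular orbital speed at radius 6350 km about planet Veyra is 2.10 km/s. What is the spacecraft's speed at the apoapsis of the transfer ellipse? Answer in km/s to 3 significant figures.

From the circular-orbit relation v² = μ/r at r = 6350 km: μ = v²r = (2.10)² × 6350 = 28003.5 km³/s².
Transfer-ellipse semi-major axis a_t = (r₁ + r₂)/2 = (32600 + 6350)/2 = 19475 km.
At apoapsis, r = 32600 km.
Applying v² = μ(2/r − 1/a_t): v = 0.5292 km/s.

v = 0.529 km/s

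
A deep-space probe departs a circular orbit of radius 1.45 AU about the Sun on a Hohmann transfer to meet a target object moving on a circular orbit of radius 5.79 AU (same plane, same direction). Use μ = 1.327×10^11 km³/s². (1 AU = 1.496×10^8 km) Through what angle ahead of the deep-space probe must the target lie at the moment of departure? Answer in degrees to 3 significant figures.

In km: r₁ = 1.45 × 1.496×10^8 = 2.1692×10^8 km; r₂ = 5.79 × 1.496×10^8 = 8.66184×10^8 km.
The Hohmann ellipse has a_t = (r₁ + r₂)/2 = 5.41552×10^8 km.
The half-period of the transfer ellipse is t = π√(a_t³/μ) = 1.08686×10^8 s.
The target's mean motion on its circular orbit is ω₂ = √(μ/r₂³) = 1.42896×10^-8 rad/s.
Angle swept by the target during transfer: ω₂·t = 1.5531 rad = 88.99°.
Arrival is 180° from departure on the ellipse, so φ = 180° − 88.99° = 91.0°.

φ = 91.0°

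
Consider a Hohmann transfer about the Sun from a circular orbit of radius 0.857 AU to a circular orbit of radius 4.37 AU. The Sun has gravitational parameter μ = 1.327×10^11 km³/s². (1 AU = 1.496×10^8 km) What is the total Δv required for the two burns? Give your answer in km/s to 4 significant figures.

Δv = 15.52 km/s

In km: r₁ = 0.857 × 1.496×10^8 = 1.282072×10^8 km; r₂ = 4.37 × 1.496×10^8 = 6.53752×10^8 km.
The Hohmann ellipse has a_t = (r₁ + r₂)/2 = 3.909796×10^8 km.
At r₁ the circular-orbit speed is v₁ = √(μ/r₁) = 32.172 km/s.
Transfer-orbit speed at r₁ (vis-viva equation): v_p = √[μ(2/r₁ − 1/a_t)] = 41.601 km/s.
First burn Δv₁ = |v_p − v₁| = 9.429 km/s.
Circular speed at r₂: v₂ = √(μ/r₂) = 14.2472 km/s.
Transfer-orbit speed at r₂: v_a = √[μ(2/r₂ − 1/a_t)] = 8.15846 km/s.
Second burn Δv₂ = |v₂ − v_a| = 6.089 km/s.
Δv = Δv₁ + Δv₂ = 9.429 + 6.089 = 15.52 km/s.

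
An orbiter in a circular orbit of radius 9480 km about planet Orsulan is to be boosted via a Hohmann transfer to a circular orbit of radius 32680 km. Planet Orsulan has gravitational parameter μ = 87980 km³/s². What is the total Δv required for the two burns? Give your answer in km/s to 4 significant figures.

Δv = 1.287 km/s

Transfer-ellipse semi-major axis a_t = (r₁ + r₂)/2 = (9480 + 32680)/2 = 21080 km.
Circular speed at r₁: v₁ = √(μ/r₁) = √(87980/9480) = 3.0464 km/s.
Transfer-orbit speed at r₁ (vis-viva equation): v_p = √[μ(2/r₁ − 1/a_t)] = 3.7931 km/s.
First burn Δv₁ = |v_p − v₁| = 0.7467 km/s.
Circular speed at r₂: v₂ = √(μ/r₂) = 1.6408 km/s.
Transfer-orbit speed at r₂: v_a = √[μ(2/r₂ − 1/a_t)] = 1.1003 km/s.
Second burn Δv₂ = |v₂ − v_a| = 0.5405 km/s.
Δv = Δv₁ + Δv₂ = 0.7467 + 0.5405 = 1.287 km/s.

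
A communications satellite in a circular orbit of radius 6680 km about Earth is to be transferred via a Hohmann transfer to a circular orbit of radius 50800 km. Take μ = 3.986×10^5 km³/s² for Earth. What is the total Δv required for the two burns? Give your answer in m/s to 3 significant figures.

Transfer-ellipse semi-major axis a_t = (r₁ + r₂)/2 = (6680 + 50800)/2 = 28740 km.
Circular speed at r₁: v₁ = √(μ/r₁) = √(3.986×10^5/6680) = 7.725 km/s.
Transfer-orbit speed at r₁ (vis-viva): v_p = √[μ(2/r₁ − 1/a_t)] = 10.27 km/s.
First burn Δv₁ = |v_p − v₁| = 2.545 km/s.
Circular speed at r₂: v₂ = √(μ/r₂) = 2.801 km/s.
Transfer-orbit speed at r₂: v_a = √[μ(2/r₂ − 1/a_t)] = 1.350 km/s.
Second burn Δv₂ = |v₂ − v_a| = 1.451 km/s.
Δv = Δv₁ + Δv₂ = 2.545 + 1.451 = 3.996 km/s.

Δv = 4000 m/s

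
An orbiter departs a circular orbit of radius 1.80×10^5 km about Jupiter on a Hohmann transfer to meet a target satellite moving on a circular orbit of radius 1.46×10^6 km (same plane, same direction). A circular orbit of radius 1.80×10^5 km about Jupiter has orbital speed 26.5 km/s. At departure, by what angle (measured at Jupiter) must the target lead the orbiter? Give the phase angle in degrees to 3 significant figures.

From the circular-orbit relation v² = μ/r at r = 1.80×10^5 km: μ = v²r = (26.5)² × 1.80×10^5 = 1.26405×10^8 km³/s².
The Hohmann ellipse has a_t = (r₁ + r₂)/2 = 8.200×10^5 km.
The half-period of the transfer ellipse is t = π√(a_t³/μ) = 2.07486×10^5 s.
The target's mean motion on its circular orbit is ω₂ = √(μ/r₂³) = 6.37313×10^-6 rad/s.
Angle swept by the target during transfer: ω₂·t = 1.3223 rad = 75.76°.
Arrival is 180° from departure on the ellipse, so φ = 180° − 75.76° = 104°.

φ = 104°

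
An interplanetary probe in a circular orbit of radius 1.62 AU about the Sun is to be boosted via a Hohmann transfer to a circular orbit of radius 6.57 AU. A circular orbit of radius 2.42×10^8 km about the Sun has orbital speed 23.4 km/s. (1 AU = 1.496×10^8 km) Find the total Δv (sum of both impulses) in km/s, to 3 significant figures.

Δv = 10.5 km/s

From the circular-orbit relation v² = μ/r at r = 2.42×10^8 km: μ = v²r = (23.4)² × 2.42×10^8 = 1.32510×10^11 km³/s².
In km: r₁ = 1.62 × 1.496×10^8 = 2.42352×10^8 km; r₂ = 6.57 × 1.496×10^8 = 9.82872×10^8 km.
Semi-major axis of the transfer orbit: a_t = (2.42352×10^8 + 9.82872×10^8)/2 = 6.12612×10^8 km.
Circular speed at r₁: v₁ = √(μ/r₁) = √(1.32510×10^11/2.42352×10^8) = 23.383 km/s.
Transfer-orbit speed at r₁ (v² = μ(2/r − 1/a)): v_p = √[μ(2/r₁ − 1/a_t)] = 29.618 km/s.
First burn Δv₁ = |v_p − v₁| = 6.235 km/s.
At r₂, v₂ = √(μ/r₂) = 11.611 km/s.
Transfer-orbit speed at r₂: v_a = √[μ(2/r₂ − 1/a_t)] = 7.3031 km/s.
Second burn Δv₂ = |v₂ − v_a| = 4.308 km/s.
Δv = Δv₁ + Δv₂ = 6.235 + 4.308 = 10.54 km/s.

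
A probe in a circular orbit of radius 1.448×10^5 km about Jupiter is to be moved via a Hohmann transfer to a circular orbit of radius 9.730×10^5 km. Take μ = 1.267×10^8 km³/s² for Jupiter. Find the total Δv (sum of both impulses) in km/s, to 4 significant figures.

The Hohmann ellipse has a_t = (r₁ + r₂)/2 = 5.589×10^5 km.
Circular speed at r₁: v₁ = √(μ/r₁) = √(1.267×10^8/1.448×10^5) = 29.5804 km/s.
Transfer-orbit speed at r₁ (vis-viva equation): v_p = √[μ(2/r₁ − 1/a_t)] = 39.0295 km/s.
First burn Δv₁ = |v_p − v₁| = 9.449 km/s.
Circular speed at r₂: v₂ = √(μ/r₂) = 11.411 km/s.
Transfer-orbit speed at r₂: v_a = √[μ(2/r₂ − 1/a_t)] = 5.8083 km/s.
Second burn Δv₂ = |v₂ − v_a| = 5.603 km/s.
Total Δv = Δv₁ + Δv₂ = 15.05 km/s.

Δv = 15.05 km/s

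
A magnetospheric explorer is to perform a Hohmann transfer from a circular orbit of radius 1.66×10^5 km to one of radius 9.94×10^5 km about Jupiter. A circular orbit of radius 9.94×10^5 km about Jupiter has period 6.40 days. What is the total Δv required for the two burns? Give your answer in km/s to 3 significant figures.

From Kepler's third law T² = 4π²r³/μ at r = 9.94×10^5 km, T = 6.40 days = 6.40 × 86400 s = 5.5296×10^5 s: μ = 4π²r³/T² = 1.26804×10^8 km³/s².
Semi-major axis of the transfer orbit: a_t = (1.660×10^5 + 9.940×10^5)/2 = 5.800×10^5 km.
Circular speed at r₁: v₁ = √(μ/r₁) = √(1.26804×10^8/1.660×10^5) = 27.638 km/s.
On the transfer ellipse at r₁, v² = μ(2/r − 1/a) gives v_p = √[μ(2/r₁ − 1/a_t)] = 36.182 km/s.
First burn Δv₁ = |v_p − v₁| = 8.544 km/s.
Circular speed at r₂: v₂ = √(μ/r₂) = 11.2946 km/s.
Transfer-orbit speed at r₂: v_a = √[μ(2/r₂ − 1/a_t)] = 6.04244 km/s.
Second burn Δv₂ = |v₂ − v_a| = 5.252 km/s.
Total Δv = Δv₁ + Δv₂ = 13.80 km/s.

Δv = 13.8 km/s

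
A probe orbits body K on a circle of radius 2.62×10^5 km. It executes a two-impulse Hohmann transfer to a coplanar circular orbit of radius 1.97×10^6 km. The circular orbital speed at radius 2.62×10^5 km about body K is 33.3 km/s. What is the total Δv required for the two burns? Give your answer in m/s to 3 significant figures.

From the circular-orbit relation v² = μ/r at r = 2.62×10^5 km: μ = v²r = (33.3)² × 2.62×10^5 = 2.90529×10^8 km³/s².
Transfer-ellipse semi-major axis a_t = (r₁ + r₂)/2 = (2.620×10^5 + 1.970×10^6)/2 = 1.116×10^6 km.
Circular speed at r₁: v₁ = √(μ/r₁) = √(2.90529×10^8/2.620×10^5) = 33.30 km/s.
Transfer-orbit speed at r₁ (vis-viva equation): v_p = √[μ(2/r₁ − 1/a_t)] = 44.24 km/s.
First burn Δv₁ = |v_p − v₁| = 10.94 km/s.
At r₂, v₂ = √(μ/r₂) = 12.144 km/s.
Transfer-orbit speed at r₂: v_a = √[μ(2/r₂ − 1/a_t)] = 5.8841 km/s.
Second burn Δv₂ = |v₂ − v_a| = 6.260 km/s.
Δv = Δv₁ + Δv₂ = 10.94 + 6.260 = 17.20 km/s.

Δv = 17200 m/s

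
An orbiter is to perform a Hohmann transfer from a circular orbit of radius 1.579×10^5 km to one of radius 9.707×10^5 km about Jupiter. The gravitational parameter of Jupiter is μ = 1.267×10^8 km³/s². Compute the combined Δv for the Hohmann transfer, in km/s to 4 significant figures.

Semi-major axis of the transfer orbit: a_t = (1.579×10^5 + 9.707×10^5)/2 = 5.643×10^5 km.
Circular speed at r₁: v₁ = √(μ/r₁) = √(1.267×10^8/1.579×10^5) = 28.327 km/s.
Transfer-orbit speed at r₁ (vis-viva): v_p = √[μ(2/r₁ − 1/a_t)] = 37.152 km/s.
First burn Δv₁ = |v_p − v₁| = 8.825 km/s.
Circular speed at r₂: v₂ = √(μ/r₂) = 11.4247 km/s.
Transfer-orbit speed at r₂: v_a = √[μ(2/r₂ − 1/a_t)] = 6.04341 km/s.
Second burn Δv₂ = |v₂ − v_a| = 5.381 km/s.
Δv = Δv₁ + Δv₂ = 8.825 + 5.381 = 14.21 km/s.

Δv = 14.21 km/s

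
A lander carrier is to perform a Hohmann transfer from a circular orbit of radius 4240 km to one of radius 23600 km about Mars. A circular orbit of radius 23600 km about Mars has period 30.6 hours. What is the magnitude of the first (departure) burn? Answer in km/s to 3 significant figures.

Δv₁ = 0.959 km/s

From Kepler's third law T² = 4π²r³/μ at r = 23600 km, T = 30.6 hours = 30.6 × 3600 s = 1.1016×10^5 s: μ = 4π²r³/T² = 42761.0 km³/s².
Transfer-ellipse semi-major axis a_t = (r₁ + r₂)/2 = (4240 + 23600)/2 = 13920 km.
Circular speed at r = 4240 km: v_c = √(μ/r) = 3.1757 km/s.
Vis-viva on the transfer ellipse at r = 4240 km gives v_t = √[μ(2/r − 1/a_t)] = 4.1350 km/s.
Δv₁ = |v_t − v_c| = |4.1350 − 3.1757| = 0.9593 km/s.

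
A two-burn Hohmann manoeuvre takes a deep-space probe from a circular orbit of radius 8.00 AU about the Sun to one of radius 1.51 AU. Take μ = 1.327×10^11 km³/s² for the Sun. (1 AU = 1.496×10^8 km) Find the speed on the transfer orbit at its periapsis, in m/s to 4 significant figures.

In km: r₁ = 8.00 × 1.496×10^8 = 1.1968×10^9 km; r₂ = 1.51 × 1.496×10^8 = 2.25896×10^8 km.
The Hohmann ellipse has a_t = (r₁ + r₂)/2 = 7.11348×10^8 km.
At periapsis, r = 2.25896×10^8 km.
Applying v² = μ(2/r − 1/a_t): v = 31.44 km/s.

v = 31440 m/s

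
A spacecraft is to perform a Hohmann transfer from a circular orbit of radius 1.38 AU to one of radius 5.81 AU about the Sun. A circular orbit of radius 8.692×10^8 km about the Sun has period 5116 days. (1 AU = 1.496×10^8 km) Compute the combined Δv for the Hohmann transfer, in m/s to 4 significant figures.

From Kepler's third law T² = 4π²r³/μ at r = 8.692×10^8 km, T = 5116 days = 5116 × 86400 s = 4.420224×10^8 s: μ = 4π²r³/T² = 1.32688×10^11 km³/s².
In km: r₁ = 1.38 × 1.496×10^8 = 2.06448×10^8 km; r₂ = 5.81 × 1.496×10^8 = 8.69176×10^8 km.
Semi-major axis of the transfer orbit: a_t = (2.06448×10^8 + 8.69176×10^8)/2 = 5.37812×10^8 km.
Circular speed at r₁: v₁ = √(μ/r₁) = √(1.32688×10^11/2.06448×10^8) = 25.352 km/s.
Transfer-orbit speed at r₁ (vis-viva): v_p = √[μ(2/r₁ − 1/a_t)] = 32.229 km/s.
First burn Δv₁ = |v_p − v₁| = 6.877 km/s.
Circular speed at r₂: v₂ = √(μ/r₂) = 12.3555 km/s.
Transfer-orbit speed at r₂: v_a = √[μ(2/r₂ − 1/a_t)] = 7.65511 km/s.
Second burn Δv₂ = |v₂ − v_a| = 4.700 km/s.
Δv = Δv₁ + Δv₂ = 6.877 + 4.700 = 11.58 km/s.

Δv = 11580 m/s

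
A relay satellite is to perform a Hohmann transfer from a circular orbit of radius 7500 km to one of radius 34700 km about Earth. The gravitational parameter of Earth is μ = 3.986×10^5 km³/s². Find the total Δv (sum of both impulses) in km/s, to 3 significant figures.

Δv = 3.43 km/s

Semi-major axis of the transfer orbit: a_t = (7500 + 34700)/2 = 21100 km.
Circular speed at r₁: v₁ = √(μ/r₁) = √(3.986×10^5/7500) = 7.2902 km/s.
On the transfer ellipse at r₁, vis-viva equation gives v_p = √[μ(2/r₁ − 1/a_t)] = 9.3489 km/s.
First burn Δv₁ = |v_p − v₁| = 2.0587 km/s.
Circular speed at r₂: v₂ = √(μ/r₂) = 3.3893 km/s.
Transfer-orbit speed at r₂: v_a = √[μ(2/r₂ − 1/a_t)] = 2.0207 km/s.
Second burn Δv₂ = |v₂ − v_a| = 1.3686 km/s.
Δv = Δv₁ + Δv₂ = 2.0587 + 1.3686 = 3.427 km/s.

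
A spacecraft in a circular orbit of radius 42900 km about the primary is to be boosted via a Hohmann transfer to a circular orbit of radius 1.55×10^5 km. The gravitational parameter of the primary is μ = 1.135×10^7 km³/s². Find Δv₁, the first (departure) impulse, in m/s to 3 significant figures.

Δv₁ = 4090 m/s

Transfer-ellipse semi-major axis a_t = (r₁ + r₂)/2 = (42900 + 1.550×10^5)/2 = 98950 km.
Circular speed at r = 42900 km: v_c = √(μ/r) = 16.266 km/s.
Vis-viva on the transfer ellipse at r = 42900 km gives v_t = √[μ(2/r − 1/a_t)] = 20.358 km/s.
Δv₁ = |v_t − v_c| = |20.358 − 16.266| = 4.092 km/s.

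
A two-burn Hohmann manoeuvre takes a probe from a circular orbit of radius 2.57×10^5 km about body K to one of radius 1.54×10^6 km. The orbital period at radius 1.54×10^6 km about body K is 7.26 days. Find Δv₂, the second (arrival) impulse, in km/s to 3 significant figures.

From Kepler's third law T² = 4π²r³/μ at r = 1.54×10^6 km, T = 7.26 days = 7.26 × 86400 s = 6.27264×10^5 s: μ = 4π²r³/T² = 3.66455×10^8 km³/s².
Transfer-ellipse semi-major axis a_t = (r₁ + r₂)/2 = (2.570×10^5 + 1.540×10^6)/2 = 8.985×10^5 km.
Circular speed at r = 1.540×10^6 km: v_c = √(μ/r) = 15.426 km/s.
Vis-viva on the transfer ellipse at r = 1.540×10^6 km gives v_t = √[μ(2/r − 1/a_t)] = 8.2501 km/s.
Δv₂ = |v_t − v_c| = |8.2501 − 15.426| = 7.176 km/s.

Δv₂ = 7.18 km/s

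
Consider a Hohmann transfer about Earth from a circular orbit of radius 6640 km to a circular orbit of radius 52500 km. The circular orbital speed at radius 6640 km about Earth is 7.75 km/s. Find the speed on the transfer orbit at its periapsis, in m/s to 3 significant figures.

From the circular-orbit relation v² = μ/r at r = 6640 km: μ = v²r = (7.75)² × 6640 = 3.98815×10^5 km³/s².
The Hohmann ellipse has a_t = (r₁ + r₂)/2 = 29570 km.
At periapsis, r = 6640 km.
Applying v² = μ(2/r − 1/a_t): v = 10.33 km/s.

v = 10300 m/s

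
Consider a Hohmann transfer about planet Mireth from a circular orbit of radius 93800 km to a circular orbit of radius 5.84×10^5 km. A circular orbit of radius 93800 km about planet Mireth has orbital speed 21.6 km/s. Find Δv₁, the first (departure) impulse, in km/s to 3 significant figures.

Δv₁ = 6.75 km/s

From the circular-orbit relation v² = μ/r at r = 93800 km: μ = v²r = (21.6)² × 93800 = 4.37633×10^7 km³/s².
Transfer-ellipse semi-major axis a_t = (r₁ + r₂)/2 = (93800 + 5.840×10^5)/2 = 3.389×10^5 km.
On the circular orbit at r = 93800 km, v_c = √(μ/r) = 21.600 km/s.
Vis-viva on the transfer ellipse at r = 93800 km gives v_t = √[μ(2/r − 1/a_t)] = 28.355 km/s.
Δv₁ = |v_t − v_c| = |28.355 − 21.600| = 6.755 km/s.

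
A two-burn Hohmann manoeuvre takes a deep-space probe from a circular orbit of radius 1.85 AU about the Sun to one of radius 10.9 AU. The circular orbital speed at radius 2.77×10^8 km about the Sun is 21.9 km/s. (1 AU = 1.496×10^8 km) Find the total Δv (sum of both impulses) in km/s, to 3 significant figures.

Δv = 10.9 km/s

From the circular-orbit relation v² = μ/r at r = 2.77×10^8 km: μ = v²r = (21.9)² × 2.77×10^8 = 1.32852×10^11 km³/s².
In km: r₁ = 1.85 × 1.496×10^8 = 2.7676×10^8 km; r₂ = 10.9 × 1.496×10^8 = 1.63064×10^9 km.
Semi-major axis of the transfer orbit: a_t = (2.7676×10^8 + 1.63064×10^9)/2 = 9.537×10^8 km.
Circular speed at r₁: v₁ = √(μ/r₁) = √(1.32852×10^11/2.7676×10^8) = 21.9095 km/s.
On the transfer ellipse at r₁, vis-viva gives v_p = √[μ(2/r₁ − 1/a_t)] = 28.6487 km/s.
First burn Δv₁ = |v_p − v₁| = 6.739 km/s.
At r₂, v₂ = √(μ/r₂) = 9.026 km/s.
Transfer-orbit speed at r₂: v_a = √[μ(2/r₂ − 1/a_t)] = 4.862 km/s.
Second burn Δv₂ = |v₂ − v_a| = 4.164 km/s.
Total Δv = Δv₁ + Δv₂ = 10.90 km/s.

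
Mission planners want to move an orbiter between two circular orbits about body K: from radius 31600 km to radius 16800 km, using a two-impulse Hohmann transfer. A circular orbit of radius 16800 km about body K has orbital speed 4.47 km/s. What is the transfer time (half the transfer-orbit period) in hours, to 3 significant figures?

From the circular-orbit relation v² = μ/r at r = 16800 km: μ = v²r = (4.47)² × 16800 = 3.35679×10^5 km³/s².
Semi-major axis of the transfer orbit: a_t = (31600 + 16800)/2 = 24200 km.
Transfer time t = π√(a_t³/μ) = π√((24200)³ / 3.35679×10^5) = 20410 s.
Converting: 20410 s ÷ 3600 s/hour = 5.67 hours.

t = 5.67 hours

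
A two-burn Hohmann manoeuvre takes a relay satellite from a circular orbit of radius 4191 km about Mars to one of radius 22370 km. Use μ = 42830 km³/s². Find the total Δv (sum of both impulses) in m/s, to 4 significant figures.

Δv = 1559 m/s

Semi-major axis of the transfer orbit: a_t = (4191 + 22370)/2 = 13280.5 km.
Circular speed at r₁: v₁ = √(μ/r₁) = √(42830/4191) = 3.1968 km/s.
Transfer-orbit speed at r₁ (vis-viva): v_p = √[μ(2/r₁ − 1/a_t)] = 4.1490 km/s.
First burn Δv₁ = |v_p − v₁| = 0.9522 km/s.
At r₂, v₂ = √(μ/r₂) = 1.3837 km/s.
Transfer-orbit speed at r₂: v_a = √[μ(2/r₂ − 1/a_t)] = 0.77731 km/s.
Second burn Δv₂ = |v₂ − v_a| = 0.6064 km/s.
Δv = Δv₁ + Δv₂ = 0.9522 + 0.6064 = 1.559 km/s.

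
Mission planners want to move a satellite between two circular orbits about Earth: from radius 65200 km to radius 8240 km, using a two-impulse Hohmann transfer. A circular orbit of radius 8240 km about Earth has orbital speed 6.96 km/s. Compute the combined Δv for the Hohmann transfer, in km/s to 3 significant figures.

Δv = 3.62 km/s

From the circular-orbit relation v² = μ/r at r = 8240 km: μ = v²r = (6.96)² × 8240 = 3.99159×10^5 km³/s².
The Hohmann ellipse has a_t = (r₁ + r₂)/2 = 36720 km.
Circular speed at r₁: v₁ = √(μ/r₁) = √(3.99159×10^5/65200) = 2.47428 km/s.
On the transfer ellipse at r₁, vis-viva equation gives v_a = √[μ(2/r₁ − 1/a_t)] = 1.17209 km/s.
First burn Δv₁ = |v_a − v₁| = 1.302190 km/s.
Circular speed at r₂: v₂ = √(μ/r₂) = 6.960000 km/s.
Transfer-orbit speed at r₂: v_p = √[μ(2/r₂ − 1/a_t)] = 9.274312 km/s.
Second burn Δv₂ = |v₂ − v_p| = 2.314312 km/s.
Δv = Δv₁ + Δv₂ = 1.302190 + 2.314312 = 3.617 km/s.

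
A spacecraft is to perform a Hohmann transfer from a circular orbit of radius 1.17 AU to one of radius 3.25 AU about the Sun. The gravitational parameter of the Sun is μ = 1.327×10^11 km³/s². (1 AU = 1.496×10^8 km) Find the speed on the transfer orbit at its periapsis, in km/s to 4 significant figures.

v = 33.39 km/s

In km: r₁ = 1.17 × 1.496×10^8 = 1.75032×10^8 km; r₂ = 3.25 × 1.496×10^8 = 4.862×10^8 km.
The Hohmann ellipse has a_t = (r₁ + r₂)/2 = 3.30616×10^8 km.
The periapsis of the transfer ellipse is at r = 1.75032×10^8 km.
Vis-viva: v = √[μ(2/r − 1/a_t)] = √[1.327×10^11 × (2/1.75032×10^8 − 1/3.30616×10^8)] = 33.39 km/s.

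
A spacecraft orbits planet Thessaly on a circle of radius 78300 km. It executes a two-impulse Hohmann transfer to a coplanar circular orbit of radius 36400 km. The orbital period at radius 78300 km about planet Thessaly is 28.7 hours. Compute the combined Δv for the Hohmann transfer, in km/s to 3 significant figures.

From Kepler's third law T² = 4π²r³/μ at r = 78300 km, T = 28.7 hours = 28.7 × 3600 s = 1.0332×10^5 s: μ = 4π²r³/T² = 1.77532×10^6 km³/s².
Transfer-ellipse semi-major axis a_t = (r₁ + r₂)/2 = (78300 + 36400)/2 = 57350 km.
Circular speed at r₁: v₁ = √(μ/r₁) = √(1.77532×10^6/78300) = 4.76165 km/s.
Transfer-orbit speed at r₁ (vis-viva equation): v_a = √[μ(2/r₁ − 1/a_t)] = 3.79351 km/s.
First burn Δv₁ = |v_a − v₁| = 0.96814 km/s.
At r₂, v₂ = √(μ/r₂) = 6.9837 km/s.
Transfer-orbit speed at r₂: v_p = √[μ(2/r₂ − 1/a_t)] = 8.1602 km/s.
Second burn Δv₂ = |v₂ − v_p| = 1.1765 km/s.
Total Δv = Δv₁ + Δv₂ = 2.145 km/s.

Δv = 2.14 km/s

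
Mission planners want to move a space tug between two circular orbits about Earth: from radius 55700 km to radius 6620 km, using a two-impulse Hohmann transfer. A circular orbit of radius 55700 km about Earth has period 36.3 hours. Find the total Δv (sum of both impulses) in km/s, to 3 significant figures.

From Kepler's third law T² = 4π²r³/μ at r = 55700 km, T = 36.3 hours = 36.3 × 3600 s = 1.3068×10^5 s: μ = 4π²r³/T² = 3.99491×10^5 km³/s².
Transfer-ellipse semi-major axis a_t = (r₁ + r₂)/2 = (55700 + 6620)/2 = 31160 km.
Circular speed at r₁: v₁ = √(μ/r₁) = √(3.99491×10^5/55700) = 2.678 km/s.
Transfer-orbit speed at r₁ (vis-viva equation): v_a = √[μ(2/r₁ − 1/a_t)] = 1.234 km/s.
First burn Δv₁ = |v_a − v₁| = 1.444 km/s.
At r₂, v₂ = √(μ/r₂) = 7.7683 km/s.
Transfer-orbit speed at r₂: v_p = √[μ(2/r₂ − 1/a_t)] = 10.386 km/s.
Second burn Δv₂ = |v₂ − v_p| = 2.618 km/s.
Δv = Δv₁ + Δv₂ = 1.444 + 2.618 = 4.062 km/s.

Δv = 4.06 km/s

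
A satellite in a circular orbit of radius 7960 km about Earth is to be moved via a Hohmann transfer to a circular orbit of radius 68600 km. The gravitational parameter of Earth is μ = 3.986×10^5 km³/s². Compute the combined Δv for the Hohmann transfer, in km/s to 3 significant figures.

Δv = 3.71 km/s

Semi-major axis of the transfer orbit: a_t = (7960 + 68600)/2 = 38280 km.
Circular speed at r₁: v₁ = √(μ/r₁) = √(3.986×10^5/7960) = 7.076 km/s.
Transfer-orbit speed at r₁ (v² = μ(2/r − 1/a)): v_p = √[μ(2/r₁ − 1/a_t)] = 9.473 km/s.
First burn Δv₁ = |v_p − v₁| = 2.397 km/s.
Circular speed at r₂: v₂ = √(μ/r₂) = 2.410 km/s.
Transfer-orbit speed at r₂: v_a = √[μ(2/r₂ − 1/a_t)] = 1.099 km/s.
Second burn Δv₂ = |v₂ − v_a| = 1.311 km/s.
Total Δv = Δv₁ + Δv₂ = 3.708 km/s.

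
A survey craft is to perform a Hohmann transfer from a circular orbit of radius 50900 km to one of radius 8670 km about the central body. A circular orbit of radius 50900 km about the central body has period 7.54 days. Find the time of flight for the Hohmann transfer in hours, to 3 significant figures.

t = 40.5 hours

From Kepler's third law T² = 4π²r³/μ at r = 50900 km, T = 7.54 days = 7.54 × 86400 s = 6.51456×10^5 s: μ = 4π²r³/T² = 12267.1 km³/s².
Transfer-ellipse semi-major axis a_t = (r₁ + r₂)/2 = (50900 + 8670)/2 = 29785 km.
Half the transfer-orbit period gives t = π√(a_t³/μ) = 1.458×10^5 s.
Converting: 1.458×10^5 s ÷ 3600 s/hour = 40.5 hours.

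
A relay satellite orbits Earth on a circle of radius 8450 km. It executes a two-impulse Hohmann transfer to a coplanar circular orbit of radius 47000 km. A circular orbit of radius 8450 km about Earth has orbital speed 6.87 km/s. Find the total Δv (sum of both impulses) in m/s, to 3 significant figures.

From the circular-orbit relation v² = μ/r at r = 8450 km: μ = v²r = (6.87)² × 8450 = 3.98814×10^5 km³/s².
The Hohmann ellipse has a_t = (r₁ + r₂)/2 = 27725 km.
At r₁ the circular-orbit speed is v₁ = √(μ/r₁) = 6.870 km/s.
Transfer-orbit speed at r₁ (vis-viva equation): v_p = √[μ(2/r₁ − 1/a_t)] = 8.945 km/s.
First burn Δv₁ = |v_p − v₁| = 2.075 km/s.
Circular speed at r₂: v₂ = √(μ/r₂) = 2.913 km/s.
Transfer-orbit speed at r₂: v_a = √[μ(2/r₂ − 1/a_t)] = 1.608 km/s.
Second burn Δv₂ = |v₂ − v_a| = 1.305 km/s.
Δv = Δv₁ + Δv₂ = 2.075 + 1.305 = 3.380 km/s.

Δv = 3380 m/s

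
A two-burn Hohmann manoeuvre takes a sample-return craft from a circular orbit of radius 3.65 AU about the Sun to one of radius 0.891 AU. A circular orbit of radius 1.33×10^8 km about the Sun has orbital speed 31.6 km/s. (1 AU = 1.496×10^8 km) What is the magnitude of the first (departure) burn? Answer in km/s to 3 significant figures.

From the circular-orbit relation v² = μ/r at r = 1.33×10^8 km: μ = v²r = (31.6)² × 1.33×10^8 = 1.32808×10^11 km³/s².
In km: r₁ = 3.65 × 1.496×10^8 = 5.4604×10^8 km; r₂ = 0.891 × 1.496×10^8 = 1.332936×10^8 km.
The Hohmann ellipse has a_t = (r₁ + r₂)/2 = 3.396668×10^8 km.
On the circular orbit at r = 5.4604×10^8 km, v_c = √(μ/r) = 15.596 km/s.
Transfer-orbit speed at the same r (vis-viva, a = a_t): v_t = √[μ(2/r − 1/a_t)] = 9.7696 km/s.
Δv₁ = |v_t − v_c| = |9.7696 − 15.596| = 5.826 km/s.

Δv₁ = 5.83 km/s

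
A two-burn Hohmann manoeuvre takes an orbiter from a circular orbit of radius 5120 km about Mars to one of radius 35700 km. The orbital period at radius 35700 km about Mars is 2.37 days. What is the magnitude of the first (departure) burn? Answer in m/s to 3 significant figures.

Δv₁ = 933 m/s

From Kepler's third law T² = 4π²r³/μ at r = 35700 km, T = 2.37 days = 2.37 × 86400 s = 2.04768×10^5 s: μ = 4π²r³/T² = 42839.1 km³/s².
Semi-major axis of the transfer orbit: a_t = (5120 + 35700)/2 = 20410 km.
Circular speed at r = 5120 km: v_c = √(μ/r) = 2.893 km/s.
Transfer-orbit speed at the same r (vis-viva, a = a_t): v_t = √[μ(2/r − 1/a_t)] = 3.826 km/s.
Δv₁ = |v_t − v_c| = |3.826 − 2.893| = 0.9330 km/s.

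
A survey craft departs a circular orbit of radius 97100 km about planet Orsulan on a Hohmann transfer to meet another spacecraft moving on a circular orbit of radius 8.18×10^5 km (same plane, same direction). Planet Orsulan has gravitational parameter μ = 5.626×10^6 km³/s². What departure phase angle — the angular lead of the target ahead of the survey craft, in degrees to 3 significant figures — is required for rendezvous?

φ = 105°

The Hohmann ellipse has a_t = (r₁ + r₂)/2 = 4.5755×10^5 km.
Transfer time t = π√(a_t³/μ) = 4.0993×10^5 s.
The target's mean motion on its circular orbit is ω₂ = √(μ/r₂³) = 3.2060×10^-6 rad/s.
Angle swept by the target during transfer: ω₂·t = 1.3142 rad = 75.30°.
Arrival is 180° from departure on the ellipse, so φ = 180° − 75.30° = 105°.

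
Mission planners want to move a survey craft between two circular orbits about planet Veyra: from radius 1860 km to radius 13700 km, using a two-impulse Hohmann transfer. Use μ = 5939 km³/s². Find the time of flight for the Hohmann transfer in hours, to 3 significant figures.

t = 7.77 hours

The Hohmann ellipse has a_t = (r₁ + r₂)/2 = 7780 km.
Transfer time t = π√(a_t³/μ) = π√((7780)³ / 5939) = 27970 s.
Converting: 27970 s ÷ 3600 s/hour = 7.77 hours.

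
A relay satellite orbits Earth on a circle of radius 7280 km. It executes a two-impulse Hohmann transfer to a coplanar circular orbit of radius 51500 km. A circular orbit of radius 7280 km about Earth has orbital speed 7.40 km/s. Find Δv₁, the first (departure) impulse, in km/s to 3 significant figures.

From the circular-orbit relation v² = μ/r at r = 7280 km: μ = v²r = (7.40)² × 7280 = 3.98653×10^5 km³/s².
Transfer-ellipse semi-major axis a_t = (r₁ + r₂)/2 = (7280 + 51500)/2 = 29390 km.
Circular speed at r = 7280 km: v_c = √(μ/r) = 7.400 km/s.
Transfer-orbit speed at the same r (vis-viva, a = a_t): v_t = √[μ(2/r − 1/a_t)] = 9.796 km/s.
Δv₁ = |v_t − v_c| = |9.796 − 7.400| = 2.396 km/s.

Δv₁ = 2.40 km/s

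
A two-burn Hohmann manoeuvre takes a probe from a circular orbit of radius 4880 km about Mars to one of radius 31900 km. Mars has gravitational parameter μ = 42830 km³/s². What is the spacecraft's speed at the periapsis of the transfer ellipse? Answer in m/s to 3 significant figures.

v = 3900 m/s

The Hohmann ellipse has a_t = (r₁ + r₂)/2 = 18390 km.
The periapsis of the transfer ellipse is at r = 4880 km.
From the vis-viva equation, v = √[μ(2/r − 1/a_t)] = 3.902 km/s.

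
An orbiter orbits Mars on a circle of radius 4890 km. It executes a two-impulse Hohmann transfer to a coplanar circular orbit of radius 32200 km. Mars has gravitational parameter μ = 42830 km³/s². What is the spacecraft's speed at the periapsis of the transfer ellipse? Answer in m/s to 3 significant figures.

v = 3900 m/s

Transfer-ellipse semi-major axis a_t = (r₁ + r₂)/2 = (4890 + 32200)/2 = 18545 km.
At periapsis, r = 4890 km.
From the vis-viva equation, v = √[μ(2/r − 1/a_t)] = 3.900 km/s.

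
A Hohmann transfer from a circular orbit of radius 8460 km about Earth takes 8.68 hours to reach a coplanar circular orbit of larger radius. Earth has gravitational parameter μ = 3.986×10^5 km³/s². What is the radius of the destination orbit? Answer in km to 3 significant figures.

r₂ = 59600 km

Transfer time t = 8.68 hours = 31248 s, and t = π√(a_t³/μ).
So a_t = (μ t²/π²)^(1/3) = (3.986×10^5 × (31248)² / π²)^(1/3) = 34038 km.
Since a_t = (r₁ + r₂)/2, r₂ = 2a_t − r₁ = 2×34038 − 8460 = 59616 km.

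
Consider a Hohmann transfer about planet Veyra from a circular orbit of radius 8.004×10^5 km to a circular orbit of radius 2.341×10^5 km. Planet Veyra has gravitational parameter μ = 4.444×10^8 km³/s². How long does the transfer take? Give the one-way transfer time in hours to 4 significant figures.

t = 15.40 hours

Semi-major axis of the transfer orbit: a_t = (8.004×10^5 + 2.341×10^5)/2 = 5.1725×10^5 km.
Transfer time t = π√(a_t³/μ) = π√((5.1725×10^5)³ / 4.444×10^8) = 55440 s.
Converting: 55440 s ÷ 3600 s/hour = 15.40 hours.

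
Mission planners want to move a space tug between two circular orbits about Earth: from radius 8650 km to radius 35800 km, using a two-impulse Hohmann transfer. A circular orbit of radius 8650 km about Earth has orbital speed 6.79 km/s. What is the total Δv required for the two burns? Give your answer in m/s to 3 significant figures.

From the circular-orbit relation v² = μ/r at r = 8650 km: μ = v²r = (6.79)² × 8650 = 3.98800×10^5 km³/s².
Semi-major axis of the transfer orbit: a_t = (8650 + 35800)/2 = 22225 km.
Circular speed at r₁: v₁ = √(μ/r₁) = √(3.98800×10^5/8650) = 6.790 km/s.
On the transfer ellipse at r₁, v² = μ(2/r − 1/a) gives v_p = √[μ(2/r₁ − 1/a_t)] = 8.618 km/s.
First burn Δv₁ = |v_p − v₁| = 1.828 km/s.
At r₂, v₂ = √(μ/r₂) = 3.3376 km/s.
Transfer-orbit speed at r₂: v_a = √[μ(2/r₂ − 1/a_t)] = 2.0822 km/s.
Second burn Δv₂ = |v₂ − v_a| = 1.255 km/s.
Total Δv = Δv₁ + Δv₂ = 3.083 km/s.

Δv = 3080 m/s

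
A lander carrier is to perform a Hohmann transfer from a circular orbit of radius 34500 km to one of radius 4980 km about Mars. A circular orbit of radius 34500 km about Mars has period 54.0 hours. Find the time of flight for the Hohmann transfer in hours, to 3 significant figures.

From Kepler's third law T² = 4π²r³/μ at r = 34500 km, T = 54.0 hours = 54.0 × 3600 s = 1.944×10^5 s: μ = 4π²r³/T² = 42896.8 km³/s².
Transfer-ellipse semi-major axis a_t = (r₁ + r₂)/2 = (34500 + 4980)/2 = 19740 km.
By Kepler's third law the transfer-orbit period is T = 2π√(a_t³/μ), so t = T/2 = 42070 s.
Converting: 42070 s ÷ 3600 s/hour = 11.7 hours.

t = 11.7 hours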